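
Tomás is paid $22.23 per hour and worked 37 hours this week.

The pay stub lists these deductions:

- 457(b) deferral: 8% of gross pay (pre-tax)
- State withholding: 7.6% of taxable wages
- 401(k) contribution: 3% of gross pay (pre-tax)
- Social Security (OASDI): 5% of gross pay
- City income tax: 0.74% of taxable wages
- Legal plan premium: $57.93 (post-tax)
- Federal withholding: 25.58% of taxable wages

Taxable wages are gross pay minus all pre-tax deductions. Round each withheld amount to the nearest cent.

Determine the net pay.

$384.67

Gross pay: 37 × $22.23 = $822.51
401(k) contribution: $822.51 × 0.03 = $24.68
457(b) deferral: $822.51 × 0.08 = $65.80
Pre-tax total = $24.68 + $65.80 = $90.48
Taxable wages = $822.51 − $90.48 = $732.03
State withholding: $732.03 × 0.076 = $55.63
Federal withholding: $732.03 × 0.2558 = $187.25
City income tax: $732.03 × 0.0074 = $5.42
Social Security (OASDI): $822.51 × 0.05 = $41.13
Legal plan premium: $57.93
Total deductions = $24.68 + $65.80 + $55.63 + $187.25 + $5.42 + $41.13 + $57.93 = $437.84
Net pay = $822.51 − $437.84 = $384.67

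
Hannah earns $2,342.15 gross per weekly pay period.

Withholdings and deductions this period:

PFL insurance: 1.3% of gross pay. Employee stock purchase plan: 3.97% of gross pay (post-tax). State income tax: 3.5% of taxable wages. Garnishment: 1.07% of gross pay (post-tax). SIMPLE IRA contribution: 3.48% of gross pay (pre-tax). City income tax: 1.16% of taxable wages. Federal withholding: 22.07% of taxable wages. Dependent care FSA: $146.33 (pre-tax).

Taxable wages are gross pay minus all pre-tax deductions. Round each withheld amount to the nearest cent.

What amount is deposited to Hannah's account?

$1,400.66

SIMPLE IRA contribution: $2,342.15 × 0.0348 = $81.51
Dependent care FSA: $146.33
Pre-tax total = $81.51 + $146.33 = $227.84
Taxable wages = $2,342.15 − $227.84 = $2,114.31
Federal withholding: $2,114.31 × 0.2207 = $466.63
City income tax: $2,114.31 × 0.0116 = $24.53
State income tax: $2,114.31 × 0.035 = $74.00
PFL insurance: $2,342.15 × 0.013 = $30.45
Garnishment: $2,342.15 × 0.0107 = $25.06
Employee stock purchase plan: $2,342.15 × 0.0397 = $92.98
Total deductions = $81.51 + $146.33 + $466.63 + $24.53 + $74.00 + $30.45 + $25.06 + $92.98 = $941.49
Net pay = $2,342.15 − $941.49 = $1,400.66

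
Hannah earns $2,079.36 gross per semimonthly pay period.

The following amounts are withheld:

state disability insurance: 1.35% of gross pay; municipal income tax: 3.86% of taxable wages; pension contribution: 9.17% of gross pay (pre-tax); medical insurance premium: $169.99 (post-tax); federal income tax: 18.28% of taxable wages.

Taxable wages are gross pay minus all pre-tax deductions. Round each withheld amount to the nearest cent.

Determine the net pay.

$1,272.47

Pension contribution: $2,079.36 × 0.0917 = $190.68
Taxable wages = $2,079.36 − $190.68 = $1,888.68
Municipal income tax: $1,888.68 × 0.0386 = $72.90
Federal income tax: $1,888.68 × 0.1828 = $345.25
State disability insurance: $2,079.36 × 0.0135 = $28.07
Medical insurance premium: $169.99
Total deductions = $190.68 + $72.90 + $345.25 + $28.07 + $169.99 = $806.89
Net pay = $2,079.36 − $806.89 = $1,272.47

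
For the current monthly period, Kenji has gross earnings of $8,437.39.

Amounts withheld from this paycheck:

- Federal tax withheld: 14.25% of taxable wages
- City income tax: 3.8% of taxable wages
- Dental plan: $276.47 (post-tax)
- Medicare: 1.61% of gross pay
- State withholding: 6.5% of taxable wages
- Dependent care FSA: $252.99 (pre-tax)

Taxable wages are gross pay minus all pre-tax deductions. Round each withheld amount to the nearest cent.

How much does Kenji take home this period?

Dependent care FSA: $252.99
Taxable wages = $8,437.39 − $252.99 = $8,184.40
City income tax: $8,184.40 × 0.038 = $311.01
Federal tax withheld: $8,184.40 × 0.1425 = $1,166.28
State withholding: $8,184.40 × 0.065 = $531.99
Medicare: $8,437.39 × 0.0161 = $135.84
Dental plan: $276.47
Total deductions = $252.99 + $311.01 + $1,166.28 + $531.99 + $135.84 + $276.47 = $2,674.58
Net pay = $8,437.39 − $2,674.58 = $5,762.81

$5,762.81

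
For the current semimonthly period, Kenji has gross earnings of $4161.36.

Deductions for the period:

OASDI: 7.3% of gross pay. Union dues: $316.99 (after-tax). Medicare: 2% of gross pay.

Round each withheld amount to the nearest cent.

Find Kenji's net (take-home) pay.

$3457.36

OASDI: $4161.36 × 0.073 = $303.78
Medicare: $4161.36 × 0.02 = $83.23
Union dues: $316.99
Total deductions = $303.78 + $83.23 + $316.99 = $704.00
Net pay = $4161.36 − $704.00 = $3457.36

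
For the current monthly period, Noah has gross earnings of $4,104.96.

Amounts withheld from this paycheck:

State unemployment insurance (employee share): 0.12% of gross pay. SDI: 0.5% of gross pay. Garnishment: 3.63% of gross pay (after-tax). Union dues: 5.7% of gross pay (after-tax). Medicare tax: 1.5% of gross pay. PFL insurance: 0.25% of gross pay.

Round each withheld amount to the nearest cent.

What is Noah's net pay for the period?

$3,624.69

Medicare tax: $4,104.96 × 0.015 = $61.57
PFL insurance: $4,104.96 × 0.0025 = $10.26
State unemployment insurance (employee share): $4,104.96 × 0.0012 = $4.93
SDI: $4,104.96 × 0.005 = $20.52
Union dues: $4,104.96 × 0.057 = $233.98
Garnishment: $4,104.96 × 0.0363 = $149.01
Total deductions = $61.57 + $10.26 + $4.93 + $20.52 + $233.98 + $149.01 = $480.27
Net pay = $4,104.96 − $480.27 = $3,624.69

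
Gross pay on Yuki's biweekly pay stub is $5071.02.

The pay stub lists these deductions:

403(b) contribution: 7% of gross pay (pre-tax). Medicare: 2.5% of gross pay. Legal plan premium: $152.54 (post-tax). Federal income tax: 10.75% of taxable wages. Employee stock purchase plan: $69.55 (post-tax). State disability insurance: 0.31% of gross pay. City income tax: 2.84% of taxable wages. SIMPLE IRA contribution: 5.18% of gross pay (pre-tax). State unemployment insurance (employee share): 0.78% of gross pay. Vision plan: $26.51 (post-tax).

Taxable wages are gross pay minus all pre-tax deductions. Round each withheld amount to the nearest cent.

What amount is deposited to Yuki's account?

403(b) contribution: $5071.02 × 0.07 = $354.97
SIMPLE IRA contribution: $5071.02 × 0.0518 = $262.68
Pre-tax total = $354.97 + $262.68 = $617.65
Taxable wages = $5071.02 − $617.65 = $4453.37
City income tax: $4453.37 × 0.0284 = $126.48
Federal income tax: $4453.37 × 0.1075 = $478.74
Medicare: $5071.02 × 0.025 = $126.78
State unemployment insurance (employee share): $5071.02 × 0.0078 = $39.55
State disability insurance: $5071.02 × 0.0031 = $15.72
Employee stock purchase plan: $69.55
Vision plan: $26.51
Legal plan premium: $152.54
Total deductions = $354.97 + $262.68 + $126.48 + $478.74 + $126.78 + $39.55 + $15.72 + $69.55 + $26.51 + $152.54 = $1653.52
Net pay = $5071.02 − $1653.52 = $3417.50

$3417.50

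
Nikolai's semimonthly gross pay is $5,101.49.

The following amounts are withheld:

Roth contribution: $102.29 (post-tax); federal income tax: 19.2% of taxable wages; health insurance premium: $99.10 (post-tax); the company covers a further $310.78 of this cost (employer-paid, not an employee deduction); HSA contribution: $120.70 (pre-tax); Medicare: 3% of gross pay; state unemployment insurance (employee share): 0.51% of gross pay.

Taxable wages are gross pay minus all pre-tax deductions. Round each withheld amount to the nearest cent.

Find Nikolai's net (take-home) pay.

$3,644.03

HSA contribution: $120.70
Taxable wages = $5,101.49 − $120.70 = $4,980.79
Federal income tax: $4,980.79 × 0.192 = $956.31
Medicare: $5,101.49 × 0.03 = $153.04
State unemployment insurance (employee share): $5,101.49 × 0.0051 = $26.02
Roth contribution: $102.29
Health insurance premium: $99.10
(Employer's $310.78 toward health insurance premium is not withheld from the employee.)
Total deductions = $120.70 + $956.31 + $153.04 + $26.02 + $102.29 + $99.10 = $1,457.46
Net pay = $5,101.49 − $1,457.46 = $3,644.03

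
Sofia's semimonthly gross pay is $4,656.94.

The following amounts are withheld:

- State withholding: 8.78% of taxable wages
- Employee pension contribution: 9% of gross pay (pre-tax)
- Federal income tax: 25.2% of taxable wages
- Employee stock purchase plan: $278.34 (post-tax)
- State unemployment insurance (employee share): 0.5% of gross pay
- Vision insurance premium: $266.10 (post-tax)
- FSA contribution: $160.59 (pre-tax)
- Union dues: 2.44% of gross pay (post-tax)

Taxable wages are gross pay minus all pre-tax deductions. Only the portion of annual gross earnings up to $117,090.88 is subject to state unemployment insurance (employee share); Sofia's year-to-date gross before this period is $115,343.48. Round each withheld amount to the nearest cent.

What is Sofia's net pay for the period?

$2,024.98

Employee pension contribution: $4,656.94 × 0.09 = $419.12
FSA contribution: $160.59
Pre-tax total = $419.12 + $160.59 = $579.71
Taxable wages = $4,656.94 − $579.71 = $4,077.23
Federal income tax: $4,077.23 × 0.252 = $1,027.46
State withholding: $4,077.23 × 0.0878 = $357.98
State unemployment insurance (employee share): only $117,090.88 − $115,343.48 = $1,747.40 of this check is subject → $1,747.40 × 0.005 = $8.74
Union dues: $4,656.94 × 0.0244 = $113.63
Vision insurance premium: $266.10
Employee stock purchase plan: $278.34
Total deductions = $419.12 + $160.59 + $1,027.46 + $357.98 + $8.74 + $113.63 + $266.10 + $278.34 = $2,631.96
Net pay = $4,656.94 − $2,631.96 = $2,024.98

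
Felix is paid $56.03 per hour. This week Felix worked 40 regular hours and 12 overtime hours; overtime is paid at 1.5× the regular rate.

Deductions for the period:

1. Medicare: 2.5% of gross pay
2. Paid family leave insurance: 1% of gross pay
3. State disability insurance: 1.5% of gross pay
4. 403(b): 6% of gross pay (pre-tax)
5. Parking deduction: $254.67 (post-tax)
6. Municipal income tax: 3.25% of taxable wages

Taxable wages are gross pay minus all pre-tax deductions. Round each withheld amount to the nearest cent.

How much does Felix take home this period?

$2538.32

Regular pay: 40 × $56.03 = $2241.20
Overtime pay: 12 × $56.03 × 1.5 = $1008.54
Gross pay = $2241.20 + $1008.54 = $3249.74
403(b): $3249.74 × 0.06 = $194.98
Taxable wages = $3249.74 − $194.98 = $3054.76
Municipal income tax: $3054.76 × 0.0325 = $99.28
State disability insurance: $3249.74 × 0.015 = $48.75
Paid family leave insurance: $3249.74 × 0.01 = $32.50
Medicare: $3249.74 × 0.025 = $81.24
Parking deduction: $254.67
Total deductions = $194.98 + $99.28 + $48.75 + $32.50 + $81.24 + $254.67 = $711.42
Net pay = $3249.74 − $711.42 = $2538.32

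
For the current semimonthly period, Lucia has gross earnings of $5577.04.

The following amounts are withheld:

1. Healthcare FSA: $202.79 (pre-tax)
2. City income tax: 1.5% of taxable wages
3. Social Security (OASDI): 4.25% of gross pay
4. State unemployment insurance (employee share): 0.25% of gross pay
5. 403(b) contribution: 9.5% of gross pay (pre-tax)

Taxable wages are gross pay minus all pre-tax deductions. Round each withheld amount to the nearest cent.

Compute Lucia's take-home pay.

$4520.80

Healthcare FSA: $202.79
403(b) contribution: $5577.04 × 0.095 = $529.82
Pre-tax total = $202.79 + $529.82 = $732.61
Taxable wages = $5577.04 − $732.61 = $4844.43
City income tax: $4844.43 × 0.015 = $72.67
State unemployment insurance (employee share): $5577.04 × 0.0025 = $13.94
Social Security (OASDI): $5577.04 × 0.0425 = $237.02
Total deductions = $202.79 + $529.82 + $72.67 + $13.94 + $237.02 = $1056.24
Net pay = $5577.04 − $1056.24 = $4520.80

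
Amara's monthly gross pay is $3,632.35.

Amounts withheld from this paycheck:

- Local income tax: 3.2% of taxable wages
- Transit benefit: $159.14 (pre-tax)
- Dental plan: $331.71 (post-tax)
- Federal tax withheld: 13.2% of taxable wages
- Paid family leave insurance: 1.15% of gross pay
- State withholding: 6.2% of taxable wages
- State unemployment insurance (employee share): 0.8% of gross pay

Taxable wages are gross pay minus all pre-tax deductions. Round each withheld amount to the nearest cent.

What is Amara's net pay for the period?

$2,285.73

Transit benefit: $159.14
Taxable wages = $3,632.35 − $159.14 = $3,473.21
State withholding: $3,473.21 × 0.062 = $215.34
Local income tax: $3,473.21 × 0.032 = $111.14
Federal tax withheld: $3,473.21 × 0.132 = $458.46
State unemployment insurance (employee share): $3,632.35 × 0.008 = $29.06
Paid family leave insurance: $3,632.35 × 0.0115 = $41.77
Dental plan: $331.71
Total deductions = $159.14 + $215.34 + $111.14 + $458.46 + $29.06 + $41.77 + $331.71 = $1,346.62
Net pay = $3,632.35 − $1,346.62 = $2,285.73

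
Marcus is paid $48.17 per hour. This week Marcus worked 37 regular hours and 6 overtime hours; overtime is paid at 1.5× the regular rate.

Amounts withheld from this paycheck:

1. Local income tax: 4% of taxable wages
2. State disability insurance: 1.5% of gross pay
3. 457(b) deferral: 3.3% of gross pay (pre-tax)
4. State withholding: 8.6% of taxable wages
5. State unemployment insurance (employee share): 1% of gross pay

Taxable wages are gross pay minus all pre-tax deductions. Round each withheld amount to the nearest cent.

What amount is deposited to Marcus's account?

$1,817.32

Regular pay: 37 × $48.17 = $1,782.29
Overtime pay: 6 × $48.17 × 1.5 = $433.53
Gross pay = $1,782.29 + $433.53 = $2,215.82
457(b) deferral: $2,215.82 × 0.033 = $73.12
Taxable wages = $2,215.82 − $73.12 = $2,142.70
State withholding: $2,142.70 × 0.086 = $184.27
Local income tax: $2,142.70 × 0.04 = $85.71
State unemployment insurance (employee share): $2,215.82 × 0.01 = $22.16
State disability insurance: $2,215.82 × 0.015 = $33.24
Total deductions = $73.12 + $184.27 + $85.71 + $22.16 + $33.24 = $398.50
Net pay = $2,215.82 − $398.50 = $1,817.32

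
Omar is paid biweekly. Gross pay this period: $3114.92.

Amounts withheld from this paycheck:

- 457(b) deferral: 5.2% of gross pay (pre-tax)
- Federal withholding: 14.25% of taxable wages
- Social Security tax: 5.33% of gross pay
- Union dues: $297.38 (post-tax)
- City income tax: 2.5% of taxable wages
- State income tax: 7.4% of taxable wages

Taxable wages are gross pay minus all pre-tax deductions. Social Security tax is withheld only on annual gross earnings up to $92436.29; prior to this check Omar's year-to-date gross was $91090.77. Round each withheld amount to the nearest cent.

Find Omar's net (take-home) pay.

$1870.71

457(b) deferral: $3114.92 × 0.052 = $161.98
Taxable wages = $3114.92 − $161.98 = $2952.94
Federal withholding: $2952.94 × 0.1425 = $420.79
State income tax: $2952.94 × 0.074 = $218.52
City income tax: $2952.94 × 0.025 = $73.82
Social Security tax: only $92436.29 − $91090.77 = $1345.52 of this check is subject → $1345.52 × 0.0533 = $71.72
Union dues: $297.38
Total deductions = $161.98 + $420.79 + $218.52 + $73.82 + $71.72 + $297.38 = $1244.21
Net pay = $3114.92 − $1244.21 = $1870.71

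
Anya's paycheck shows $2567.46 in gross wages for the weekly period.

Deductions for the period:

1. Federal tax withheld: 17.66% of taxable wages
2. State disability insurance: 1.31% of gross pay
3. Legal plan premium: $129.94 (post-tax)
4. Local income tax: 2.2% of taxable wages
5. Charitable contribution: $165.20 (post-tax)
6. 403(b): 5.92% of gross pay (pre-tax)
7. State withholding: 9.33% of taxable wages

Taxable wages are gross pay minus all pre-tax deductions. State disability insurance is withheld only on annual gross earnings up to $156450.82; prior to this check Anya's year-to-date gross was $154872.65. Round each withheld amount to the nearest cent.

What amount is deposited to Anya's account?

403(b): $2567.46 × 0.0592 = $151.99
Taxable wages = $2567.46 − $151.99 = $2415.47
Local income tax: $2415.47 × 0.022 = $53.14
State withholding: $2415.47 × 0.0933 = $225.36
Federal tax withheld: $2415.47 × 0.1766 = $426.57
State disability insurance: only $156450.82 − $154872.65 = $1578.17 of this check is subject → $1578.17 × 0.0131 = $20.67
Charitable contribution: $165.20
Legal plan premium: $129.94
Total deductions = $151.99 + $53.14 + $225.36 + $426.57 + $20.67 + $165.20 + $129.94 = $1172.87
Net pay = $2567.46 − $1172.87 = $1394.59

$1394.59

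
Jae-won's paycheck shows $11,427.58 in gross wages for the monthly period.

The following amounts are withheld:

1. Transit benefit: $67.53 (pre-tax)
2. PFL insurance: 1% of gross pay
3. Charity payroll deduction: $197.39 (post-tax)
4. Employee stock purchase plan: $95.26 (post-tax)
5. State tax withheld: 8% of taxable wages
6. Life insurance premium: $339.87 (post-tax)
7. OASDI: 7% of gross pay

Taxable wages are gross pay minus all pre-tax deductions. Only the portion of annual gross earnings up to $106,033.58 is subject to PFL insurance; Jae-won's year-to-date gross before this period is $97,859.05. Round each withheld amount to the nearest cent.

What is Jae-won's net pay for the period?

Transit benefit: $67.53
Taxable wages = $11,427.58 − $67.53 = $11,360.05
State tax withheld: $11,360.05 × 0.08 = $908.80
OASDI: $11,427.58 × 0.07 = $799.93
PFL insurance: only $106,033.58 − $97,859.05 = $8,174.53 of this check is subject → $8,174.53 × 0.01 = $81.75
Employee stock purchase plan: $95.26
Life insurance premium: $339.87
Charity payroll deduction: $197.39
Total deductions = $67.53 + $908.80 + $799.93 + $81.75 + $95.26 + $339.87 + $197.39 = $2,490.53
Net pay = $11,427.58 − $2,490.53 = $8,937.05

$8,937.05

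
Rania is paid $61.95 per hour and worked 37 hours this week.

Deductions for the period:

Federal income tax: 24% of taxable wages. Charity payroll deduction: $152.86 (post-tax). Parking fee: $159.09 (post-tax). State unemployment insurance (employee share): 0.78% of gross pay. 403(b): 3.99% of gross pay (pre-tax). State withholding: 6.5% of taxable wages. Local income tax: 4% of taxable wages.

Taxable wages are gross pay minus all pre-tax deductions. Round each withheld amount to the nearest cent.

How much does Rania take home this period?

Gross pay: 37 × $61.95 = $2292.15
403(b): $2292.15 × 0.0399 = $91.46
Taxable wages = $2292.15 − $91.46 = $2200.69
State withholding: $2200.69 × 0.065 = $143.04
Local income tax: $2200.69 × 0.04 = $88.03
Federal income tax: $2200.69 × 0.24 = $528.17
State unemployment insurance (employee share): $2292.15 × 0.0078 = $17.88
Charity payroll deduction: $152.86
Parking fee: $159.09
Total deductions = $91.46 + $143.04 + $88.03 + $528.17 + $17.88 + $152.86 + $159.09 = $1180.53
Net pay = $2292.15 − $1180.53 = $1111.62

$1111.62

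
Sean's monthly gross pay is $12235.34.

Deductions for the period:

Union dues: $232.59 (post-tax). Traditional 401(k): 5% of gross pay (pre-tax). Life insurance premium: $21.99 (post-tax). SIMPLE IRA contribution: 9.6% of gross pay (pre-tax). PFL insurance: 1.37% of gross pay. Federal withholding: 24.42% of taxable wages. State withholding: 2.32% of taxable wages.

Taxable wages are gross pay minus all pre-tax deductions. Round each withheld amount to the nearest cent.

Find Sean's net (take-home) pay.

$7232.72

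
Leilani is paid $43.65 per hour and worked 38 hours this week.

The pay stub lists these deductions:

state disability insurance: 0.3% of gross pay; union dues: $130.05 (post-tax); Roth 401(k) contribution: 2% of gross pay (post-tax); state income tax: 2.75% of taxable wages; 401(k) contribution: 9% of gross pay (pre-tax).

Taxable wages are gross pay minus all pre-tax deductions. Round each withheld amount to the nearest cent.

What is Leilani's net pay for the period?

Gross pay: 38 × $43.65 = $1,658.70
401(k) contribution: $1,658.70 × 0.09 = $149.28
Taxable wages = $1,658.70 − $149.28 = $1,509.42
State income tax: $1,509.42 × 0.0275 = $41.51
State disability insurance: $1,658.70 × 0.003 = $4.98
Roth 401(k) contribution: $1,658.70 × 0.02 = $33.17
Union dues: $130.05
Total deductions = $149.28 + $41.51 + $4.98 + $33.17 + $130.05 = $358.99
Net pay = $1,658.70 − $358.99 = $1,299.71

$1,299.71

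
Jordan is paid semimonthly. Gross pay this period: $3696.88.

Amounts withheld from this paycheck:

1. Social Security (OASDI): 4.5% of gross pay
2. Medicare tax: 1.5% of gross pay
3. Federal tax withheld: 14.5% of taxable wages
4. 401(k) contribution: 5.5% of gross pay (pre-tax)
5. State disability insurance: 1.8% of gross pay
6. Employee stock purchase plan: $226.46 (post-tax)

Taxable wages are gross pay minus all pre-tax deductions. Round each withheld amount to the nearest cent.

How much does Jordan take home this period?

$2472.18

401(k) contribution: $3696.88 × 0.055 = $203.33
Taxable wages = $3696.88 − $203.33 = $3493.55
Federal tax withheld: $3493.55 × 0.145 = $506.56
State disability insurance: $3696.88 × 0.018 = $66.54
Social Security (OASDI): $3696.88 × 0.045 = $166.36
Medicare tax: $3696.88 × 0.015 = $55.45
Employee stock purchase plan: $226.46
Total deductions = $203.33 + $506.56 + $66.54 + $166.36 + $55.45 + $226.46 = $1224.70
Net pay = $3696.88 − $1224.70 = $2472.18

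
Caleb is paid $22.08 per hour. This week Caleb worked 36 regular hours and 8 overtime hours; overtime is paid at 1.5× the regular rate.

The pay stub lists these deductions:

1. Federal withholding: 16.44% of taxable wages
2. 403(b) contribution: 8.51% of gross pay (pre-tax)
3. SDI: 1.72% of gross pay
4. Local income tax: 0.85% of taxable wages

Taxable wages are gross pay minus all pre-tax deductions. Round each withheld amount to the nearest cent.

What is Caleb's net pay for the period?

$783.77

Regular pay: 36 × $22.08 = $794.88
Overtime pay: 8 × $22.08 × 1.5 = $264.96
Gross pay = $794.88 + $264.96 = $1059.84
403(b) contribution: $1059.84 × 0.0851 = $90.19
Taxable wages = $1059.84 − $90.19 = $969.65
Local income tax: $969.65 × 0.0085 = $8.24
Federal withholding: $969.65 × 0.1644 = $159.41
SDI: $1059.84 × 0.0172 = $18.23
Total deductions = $90.19 + $8.24 + $159.41 + $18.23 = $276.07
Net pay = $1059.84 − $276.07 = $783.77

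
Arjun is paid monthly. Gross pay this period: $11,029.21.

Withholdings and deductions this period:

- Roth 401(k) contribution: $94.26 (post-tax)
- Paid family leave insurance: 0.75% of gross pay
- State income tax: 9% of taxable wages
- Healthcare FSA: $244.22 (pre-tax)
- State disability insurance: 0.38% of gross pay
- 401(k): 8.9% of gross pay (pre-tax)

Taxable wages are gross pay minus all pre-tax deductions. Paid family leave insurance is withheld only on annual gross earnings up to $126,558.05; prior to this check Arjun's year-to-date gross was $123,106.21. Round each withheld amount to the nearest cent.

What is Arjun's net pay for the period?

$8,759.02

Healthcare FSA: $244.22
401(k): $11,029.21 × 0.089 = $981.60
Pre-tax total = $244.22 + $981.60 = $1,225.82
Taxable wages = $11,029.21 − $1,225.82 = $9,803.39
State income tax: $9,803.39 × 0.09 = $882.31
Paid family leave insurance: only $126,558.05 − $123,106.21 = $3,451.84 of this check is subject → $3,451.84 × 0.0075 = $25.89
State disability insurance: $11,029.21 × 0.0038 = $41.91
Roth 401(k) contribution: $94.26
Total deductions = $244.22 + $981.60 + $882.31 + $25.89 + $41.91 + $94.26 = $2,270.19
Net pay = $11,029.21 − $2,270.19 = $8,759.02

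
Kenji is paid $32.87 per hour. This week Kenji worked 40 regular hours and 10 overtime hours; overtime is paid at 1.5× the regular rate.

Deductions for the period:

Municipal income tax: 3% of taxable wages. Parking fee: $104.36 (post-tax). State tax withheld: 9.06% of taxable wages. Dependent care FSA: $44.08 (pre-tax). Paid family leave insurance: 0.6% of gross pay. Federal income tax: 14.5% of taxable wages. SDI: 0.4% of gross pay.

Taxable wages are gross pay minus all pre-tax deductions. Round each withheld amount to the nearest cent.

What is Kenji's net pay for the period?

Regular pay: 40 × $32.87 = $1,314.80
Overtime pay: 10 × $32.87 × 1.5 = $493.05
Gross pay = $1,314.80 + $493.05 = $1,807.85
Dependent care FSA: $44.08
Taxable wages = $1,807.85 − $44.08 = $1,763.77
Municipal income tax: $1,763.77 × 0.03 = $52.91
State tax withheld: $1,763.77 × 0.0906 = $159.80
Federal income tax: $1,763.77 × 0.145 = $255.75
SDI: $1,807.85 × 0.004 = $7.23
Paid family leave insurance: $1,807.85 × 0.006 = $10.85
Parking fee: $104.36
Total deductions = $44.08 + $52.91 + $159.80 + $255.75 + $7.23 + $10.85 + $104.36 = $634.98
Net pay = $1,807.85 − $634.98 = $1,172.87

$1,172.87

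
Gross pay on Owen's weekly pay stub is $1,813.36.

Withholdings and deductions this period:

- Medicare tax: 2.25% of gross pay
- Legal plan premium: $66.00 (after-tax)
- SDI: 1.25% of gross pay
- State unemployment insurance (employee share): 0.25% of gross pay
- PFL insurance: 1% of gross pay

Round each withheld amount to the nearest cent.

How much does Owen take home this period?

$1,661.23

State unemployment insurance (employee share): $1,813.36 × 0.0025 = $4.53
PFL insurance: $1,813.36 × 0.01 = $18.13
SDI: $1,813.36 × 0.0125 = $22.67
Medicare tax: $1,813.36 × 0.0225 = $40.80
Legal plan premium: $66.00
Total deductions = $4.53 + $18.13 + $22.67 + $40.80 + $66.00 = $152.13
Net pay = $1,813.36 − $152.13 = $1,661.23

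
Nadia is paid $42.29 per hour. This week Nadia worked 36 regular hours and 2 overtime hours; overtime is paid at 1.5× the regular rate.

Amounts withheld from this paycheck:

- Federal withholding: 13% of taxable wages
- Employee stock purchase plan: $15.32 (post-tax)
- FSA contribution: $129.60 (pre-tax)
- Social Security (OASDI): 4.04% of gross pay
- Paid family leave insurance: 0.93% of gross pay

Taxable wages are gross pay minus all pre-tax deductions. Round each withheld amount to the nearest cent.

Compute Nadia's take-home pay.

Regular pay: 36 × $42.29 = $1,522.44
Overtime pay: 2 × $42.29 × 1.5 = $126.87
Gross pay = $1,522.44 + $126.87 = $1,649.31
FSA contribution: $129.60
Taxable wages = $1,649.31 − $129.60 = $1,519.71
Federal withholding: $1,519.71 × 0.13 = $197.56
Social Security (OASDI): $1,649.31 × 0.0404 = $66.63
Paid family leave insurance: $1,649.31 × 0.0093 = $15.34
Employee stock purchase plan: $15.32
Total deductions = $129.60 + $197.56 + $66.63 + $15.34 + $15.32 = $424.45
Net pay = $1,649.31 − $424.45 = $1,224.86

$1,224.86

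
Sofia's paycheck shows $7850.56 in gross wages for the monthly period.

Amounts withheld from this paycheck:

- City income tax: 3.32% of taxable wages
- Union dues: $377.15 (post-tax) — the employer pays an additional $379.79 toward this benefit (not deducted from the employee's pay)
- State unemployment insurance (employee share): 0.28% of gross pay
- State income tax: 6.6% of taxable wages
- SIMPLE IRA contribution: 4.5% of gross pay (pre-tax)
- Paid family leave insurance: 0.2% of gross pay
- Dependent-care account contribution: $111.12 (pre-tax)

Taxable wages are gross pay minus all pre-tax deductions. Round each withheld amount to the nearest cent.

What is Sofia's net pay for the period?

$6238.62

Dependent-care account contribution: $111.12
SIMPLE IRA contribution: $7850.56 × 0.045 = $353.28
Pre-tax total = $111.12 + $353.28 = $464.40
Taxable wages = $7850.56 − $464.40 = $7386.16
State income tax: $7386.16 × 0.066 = $487.49
City income tax: $7386.16 × 0.0332 = $245.22
Paid family leave insurance: $7850.56 × 0.002 = $15.70
State unemployment insurance (employee share): $7850.56 × 0.0028 = $21.98
Union dues: $377.15
(Employer's $379.79 toward union dues is not withheld from the employee.)
Total deductions = $111.12 + $353.28 + $487.49 + $245.22 + $15.70 + $21.98 + $377.15 = $1611.94
Net pay = $7850.56 − $1611.94 = $6238.62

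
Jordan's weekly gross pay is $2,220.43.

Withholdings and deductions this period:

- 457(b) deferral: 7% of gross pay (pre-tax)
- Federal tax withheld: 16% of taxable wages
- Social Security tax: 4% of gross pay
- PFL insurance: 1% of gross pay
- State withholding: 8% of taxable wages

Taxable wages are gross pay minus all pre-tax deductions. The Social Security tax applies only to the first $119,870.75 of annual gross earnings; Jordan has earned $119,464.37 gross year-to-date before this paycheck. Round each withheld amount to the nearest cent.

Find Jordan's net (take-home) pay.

457(b) deferral: $2,220.43 × 0.07 = $155.43
Taxable wages = $2,220.43 − $155.43 = $2,065.00
State withholding: $2,065.00 × 0.08 = $165.20
Federal tax withheld: $2,065.00 × 0.16 = $330.40
PFL insurance: $2,220.43 × 0.01 = $22.20
Social Security tax: only $119,870.75 − $119,464.37 = $406.38 of this check is subject → $406.38 × 0.04 = $16.26
Total deductions = $155.43 + $165.20 + $330.40 + $22.20 + $16.26 = $689.49
Net pay = $2,220.43 − $689.49 = $1,530.94

$1,530.94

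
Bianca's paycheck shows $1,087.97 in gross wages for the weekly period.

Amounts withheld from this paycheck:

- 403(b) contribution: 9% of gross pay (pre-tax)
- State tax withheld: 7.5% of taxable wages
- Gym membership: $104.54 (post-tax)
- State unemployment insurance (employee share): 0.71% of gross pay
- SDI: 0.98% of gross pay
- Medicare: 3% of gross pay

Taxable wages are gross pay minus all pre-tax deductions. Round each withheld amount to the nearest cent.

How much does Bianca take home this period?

403(b) contribution: $1,087.97 × 0.09 = $97.92
Taxable wages = $1,087.97 − $97.92 = $990.05
State tax withheld: $990.05 × 0.075 = $74.25
State unemployment insurance (employee share): $1,087.97 × 0.0071 = $7.72
SDI: $1,087.97 × 0.0098 = $10.66
Medicare: $1,087.97 × 0.03 = $32.64
Gym membership: $104.54
Total deductions = $97.92 + $74.25 + $7.72 + $10.66 + $32.64 + $104.54 = $327.73
Net pay = $1,087.97 − $327.73 = $760.24

$760.24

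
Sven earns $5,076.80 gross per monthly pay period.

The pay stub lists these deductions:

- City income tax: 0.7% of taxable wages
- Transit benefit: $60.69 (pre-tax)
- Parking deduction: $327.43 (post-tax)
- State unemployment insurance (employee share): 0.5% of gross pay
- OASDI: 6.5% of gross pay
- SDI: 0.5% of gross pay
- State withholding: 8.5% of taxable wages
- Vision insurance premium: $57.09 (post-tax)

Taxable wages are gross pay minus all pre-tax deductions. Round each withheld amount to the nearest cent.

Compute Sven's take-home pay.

$3,789.36

Transit benefit: $60.69
Taxable wages = $5,076.80 − $60.69 = $5,016.11
City income tax: $5,016.11 × 0.007 = $35.11
State withholding: $5,016.11 × 0.085 = $426.37
State unemployment insurance (employee share): $5,076.80 × 0.005 = $25.38
SDI: $5,076.80 × 0.005 = $25.38
OASDI: $5,076.80 × 0.065 = $329.99
Vision insurance premium: $57.09
Parking deduction: $327.43
Total deductions = $60.69 + $35.11 + $426.37 + $25.38 + $25.38 + $329.99 + $57.09 + $327.43 = $1,287.44
Net pay = $5,076.80 − $1,287.44 = $3,789.36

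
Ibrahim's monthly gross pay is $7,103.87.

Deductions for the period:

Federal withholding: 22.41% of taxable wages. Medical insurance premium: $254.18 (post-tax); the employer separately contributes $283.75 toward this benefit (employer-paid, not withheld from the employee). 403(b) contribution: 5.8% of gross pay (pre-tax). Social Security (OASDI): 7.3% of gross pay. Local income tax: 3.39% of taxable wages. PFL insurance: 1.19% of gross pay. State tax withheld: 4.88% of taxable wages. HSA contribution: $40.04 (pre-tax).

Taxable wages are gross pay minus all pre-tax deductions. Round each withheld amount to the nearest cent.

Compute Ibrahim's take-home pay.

HSA contribution: $40.04
403(b) contribution: $7,103.87 × 0.058 = $412.02
Pre-tax total = $40.04 + $412.02 = $452.06
Taxable wages = $7,103.87 − $452.06 = $6,651.81
Federal withholding: $6,651.81 × 0.2241 = $1,490.67
Local income tax: $6,651.81 × 0.0339 = $225.50
State tax withheld: $6,651.81 × 0.0488 = $324.61
PFL insurance: $7,103.87 × 0.0119 = $84.54
Social Security (OASDI): $7,103.87 × 0.073 = $518.58
Medical insurance premium: $254.18
(Employer's $283.75 toward medical insurance premium is not withheld from the employee.)
Total deductions = $40.04 + $412.02 + $1,490.67 + $225.50 + $324.61 + $84.54 + $518.58 + $254.18 = $3,350.14
Net pay = $7,103.87 − $3,350.14 = $3,753.73

$3,753.73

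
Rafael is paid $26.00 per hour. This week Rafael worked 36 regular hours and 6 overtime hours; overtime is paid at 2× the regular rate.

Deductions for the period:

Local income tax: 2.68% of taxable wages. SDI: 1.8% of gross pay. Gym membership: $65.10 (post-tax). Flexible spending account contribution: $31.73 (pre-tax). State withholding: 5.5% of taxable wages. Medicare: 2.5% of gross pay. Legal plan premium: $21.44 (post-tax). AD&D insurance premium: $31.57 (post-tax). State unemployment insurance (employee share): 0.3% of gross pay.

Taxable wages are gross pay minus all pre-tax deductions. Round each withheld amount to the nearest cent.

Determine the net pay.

Regular pay: 36 × $26.00 = $936.00
Overtime pay: 6 × $26.00 × 2 = $312.00
Gross pay = $936.00 + $312.00 = $1,248.00
Flexible spending account contribution: $31.73
Taxable wages = $1,248.00 − $31.73 = $1,216.27
State withholding: $1,216.27 × 0.055 = $66.89
Local income tax: $1,216.27 × 0.0268 = $32.60
Medicare: $1,248.00 × 0.025 = $31.20
SDI: $1,248.00 × 0.018 = $22.46
State unemployment insurance (employee share): $1,248.00 × 0.003 = $3.74
Legal plan premium: $21.44
AD&D insurance premium: $31.57
Gym membership: $65.10
Total deductions = $31.73 + $66.89 + $32.60 + $31.20 + $22.46 + $3.74 + $21.44 + $31.57 + $65.10 = $306.73
Net pay = $1,248.00 − $306.73 = $941.27

$941.27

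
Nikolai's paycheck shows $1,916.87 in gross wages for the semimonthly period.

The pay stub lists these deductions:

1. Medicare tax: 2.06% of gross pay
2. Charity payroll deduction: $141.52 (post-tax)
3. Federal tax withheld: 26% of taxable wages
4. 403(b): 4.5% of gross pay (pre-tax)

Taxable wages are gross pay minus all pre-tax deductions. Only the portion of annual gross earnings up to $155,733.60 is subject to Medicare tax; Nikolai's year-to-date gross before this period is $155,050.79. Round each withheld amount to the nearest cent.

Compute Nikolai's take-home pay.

$1,199.06

403(b): $1,916.87 × 0.045 = $86.26
Taxable wages = $1,916.87 − $86.26 = $1,830.61
Federal tax withheld: $1,830.61 × 0.26 = $475.96
Medicare tax: only $155,733.60 − $155,050.79 = $682.81 of this check is subject → $682.81 × 0.0206 = $14.07
Charity payroll deduction: $141.52
Total deductions = $86.26 + $475.96 + $14.07 + $141.52 = $717.81
Net pay = $1,916.87 − $717.81 = $1,199.06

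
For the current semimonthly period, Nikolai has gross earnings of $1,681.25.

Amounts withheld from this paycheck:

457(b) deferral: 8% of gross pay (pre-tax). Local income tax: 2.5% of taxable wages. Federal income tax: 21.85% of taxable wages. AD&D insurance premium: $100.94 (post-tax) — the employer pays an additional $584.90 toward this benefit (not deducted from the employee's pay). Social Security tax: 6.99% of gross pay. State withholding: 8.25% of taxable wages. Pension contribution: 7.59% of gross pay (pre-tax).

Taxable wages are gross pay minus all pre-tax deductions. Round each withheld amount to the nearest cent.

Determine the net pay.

$738.04

457(b) deferral: $1,681.25 × 0.08 = $134.50
Pension contribution: $1,681.25 × 0.0759 = $127.61
Pre-tax total = $134.50 + $127.61 = $262.11
Taxable wages = $1,681.25 − $262.11 = $1,419.14
Federal income tax: $1,419.14 × 0.2185 = $310.08
Local income tax: $1,419.14 × 0.025 = $35.48
State withholding: $1,419.14 × 0.0825 = $117.08
Social Security tax: $1,681.25 × 0.0699 = $117.52
AD&D insurance premium: $100.94
(Employer's $584.90 toward AD&D insurance premium is not withheld from the employee.)
Total deductions = $134.50 + $127.61 + $310.08 + $35.48 + $117.08 + $117.52 + $100.94 = $943.21
Net pay = $1,681.25 − $943.21 = $738.04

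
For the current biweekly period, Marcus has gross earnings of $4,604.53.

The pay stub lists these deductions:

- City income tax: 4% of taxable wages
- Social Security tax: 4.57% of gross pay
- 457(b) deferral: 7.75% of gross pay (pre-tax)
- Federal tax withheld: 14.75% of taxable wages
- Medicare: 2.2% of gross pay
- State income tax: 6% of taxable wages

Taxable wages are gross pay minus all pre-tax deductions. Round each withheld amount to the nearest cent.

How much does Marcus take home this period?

$2,884.65

457(b) deferral: $4,604.53 × 0.0775 = $356.85
Taxable wages = $4,604.53 − $356.85 = $4,247.68
Federal tax withheld: $4,247.68 × 0.1475 = $626.53
State income tax: $4,247.68 × 0.06 = $254.86
City income tax: $4,247.68 × 0.04 = $169.91
Medicare: $4,604.53 × 0.022 = $101.30
Social Security tax: $4,604.53 × 0.0457 = $210.43
Total deductions = $356.85 + $626.53 + $254.86 + $169.91 + $101.30 + $210.43 = $1,719.88
Net pay = $4,604.53 − $1,719.88 = $2,884.65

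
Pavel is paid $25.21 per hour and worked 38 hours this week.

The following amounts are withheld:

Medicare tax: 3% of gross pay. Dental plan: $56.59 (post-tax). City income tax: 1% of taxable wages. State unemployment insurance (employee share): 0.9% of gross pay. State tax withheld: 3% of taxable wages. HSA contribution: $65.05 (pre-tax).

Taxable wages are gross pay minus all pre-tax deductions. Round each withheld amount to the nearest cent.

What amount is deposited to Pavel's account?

$763.26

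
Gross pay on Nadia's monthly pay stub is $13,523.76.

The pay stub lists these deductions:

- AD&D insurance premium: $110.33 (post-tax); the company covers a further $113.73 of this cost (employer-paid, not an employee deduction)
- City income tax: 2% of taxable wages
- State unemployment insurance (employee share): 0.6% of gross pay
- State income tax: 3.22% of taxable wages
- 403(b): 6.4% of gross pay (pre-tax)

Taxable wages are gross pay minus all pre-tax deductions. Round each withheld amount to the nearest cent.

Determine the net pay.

$11,806.01

403(b): $13,523.76 × 0.064 = $865.52
Taxable wages = $13,523.76 − $865.52 = $12,658.24
State income tax: $12,658.24 × 0.0322 = $407.60
City income tax: $12,658.24 × 0.02 = $253.16
State unemployment insurance (employee share): $13,523.76 × 0.006 = $81.14
AD&D insurance premium: $110.33
(Employer's $113.73 toward AD&D insurance premium is not withheld from the employee.)
Total deductions = $865.52 + $407.60 + $253.16 + $81.14 + $110.33 = $1,717.75
Net pay = $13,523.76 − $1,717.75 = $11,806.01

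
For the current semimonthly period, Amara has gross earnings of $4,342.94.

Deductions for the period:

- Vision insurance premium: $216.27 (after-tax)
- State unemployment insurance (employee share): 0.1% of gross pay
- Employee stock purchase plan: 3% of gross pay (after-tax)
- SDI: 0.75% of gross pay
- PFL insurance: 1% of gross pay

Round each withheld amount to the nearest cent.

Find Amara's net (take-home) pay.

$3,916.04

PFL insurance: $4,342.94 × 0.01 = $43.43
State unemployment insurance (employee share): $4,342.94 × 0.001 = $4.34
SDI: $4,342.94 × 0.0075 = $32.57
Vision insurance premium: $216.27
Employee stock purchase plan: $4,342.94 × 0.03 = $130.29
Total deductions = $43.43 + $4.34 + $32.57 + $216.27 + $130.29 = $426.90
Net pay = $4,342.94 − $426.90 = $3,916.04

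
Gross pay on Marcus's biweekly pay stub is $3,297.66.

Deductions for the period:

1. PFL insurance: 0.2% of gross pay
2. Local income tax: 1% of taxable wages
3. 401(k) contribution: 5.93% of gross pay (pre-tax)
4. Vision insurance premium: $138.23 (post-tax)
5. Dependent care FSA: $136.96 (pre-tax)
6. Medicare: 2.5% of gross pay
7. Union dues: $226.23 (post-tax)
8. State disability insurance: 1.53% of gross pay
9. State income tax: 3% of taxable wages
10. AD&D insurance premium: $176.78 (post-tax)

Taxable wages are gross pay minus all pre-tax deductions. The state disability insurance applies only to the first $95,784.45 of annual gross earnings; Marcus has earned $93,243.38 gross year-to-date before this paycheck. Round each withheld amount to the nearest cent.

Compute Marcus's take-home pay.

$2,177.39

401(k) contribution: $3,297.66 × 0.0593 = $195.55
Dependent care FSA: $136.96
Pre-tax total = $195.55 + $136.96 = $332.51
Taxable wages = $3,297.66 − $332.51 = $2,965.15
Local income tax: $2,965.15 × 0.01 = $29.65
State income tax: $2,965.15 × 0.03 = $88.95
PFL insurance: $3,297.66 × 0.002 = $6.60
State disability insurance: only $95,784.45 − $93,243.38 = $2,541.07 of this check is subject → $2,541.07 × 0.0153 = $38.88
Medicare: $3,297.66 × 0.025 = $82.44
Union dues: $226.23
AD&D insurance premium: $176.78
Vision insurance premium: $138.23
Total deductions = $195.55 + $136.96 + $29.65 + $88.95 + $6.60 + $38.88 + $82.44 + $226.23 + $176.78 + $138.23 = $1,120.27
Net pay = $3,297.66 − $1,120.27 = $2,177.39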